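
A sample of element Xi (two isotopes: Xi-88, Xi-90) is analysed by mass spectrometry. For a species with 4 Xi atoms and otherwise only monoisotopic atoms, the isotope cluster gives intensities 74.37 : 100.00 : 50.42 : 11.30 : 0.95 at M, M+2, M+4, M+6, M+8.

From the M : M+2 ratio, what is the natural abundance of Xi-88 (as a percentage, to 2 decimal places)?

Write p for the Xi-88 fraction. I(M+2)/I(M) = [C(4,1)·p^3·(1−p)] / p^4 = 4·(1−p)/p = 100.00/74.37 = 1.3446
(1−p)/p = 1.3446/4 = 0.3362  ⇒  p = 1/(1 + 0.3362) = 0.7484
Xi-88: 74.84%, Xi-90: 25.16%.

74.84%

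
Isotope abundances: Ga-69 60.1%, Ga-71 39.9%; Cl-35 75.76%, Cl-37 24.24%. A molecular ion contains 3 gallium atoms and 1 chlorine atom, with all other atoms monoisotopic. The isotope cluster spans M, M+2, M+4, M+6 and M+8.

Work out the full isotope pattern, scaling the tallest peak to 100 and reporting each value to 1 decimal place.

43.3 : 100.0 : 84.8 : 31.0 : 4.1

Gallium pattern (n=3): 0.2170818 : 0.4323576 : 0.2870394 : 0.0635212
Chlorine pattern (n=1): 0.7576 : 0.2424
Convolve the two distributions (both contribute in 2-u steps):
  M: 0.2170818×0.7576 = 0.164461
  M+2: 0.2170818×0.2424 + 0.4323576×0.7576 = 0.380175
  M+4: 0.4323576×0.2424 + 0.2870394×0.7576 = 0.322265
  M+6: 0.2870394×0.2424 + 0.0635212×0.7576 = 0.117702
  M+8: 0.0635212×0.2424 = 0.015398
Scale to base peak (0.380175) = 100: 43.3 : 100.0 : 84.8 : 31.0 : 4.1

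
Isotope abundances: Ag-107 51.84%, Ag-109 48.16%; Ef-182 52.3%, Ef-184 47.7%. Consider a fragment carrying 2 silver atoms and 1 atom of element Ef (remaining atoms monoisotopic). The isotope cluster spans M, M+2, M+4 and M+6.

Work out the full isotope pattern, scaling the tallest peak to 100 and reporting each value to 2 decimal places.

Silver pattern (n=2): 0.26873856 : 0.49932288 : 0.23193856
Element Ef pattern (n=1): 0.5230 : 0.4770
Convolve the two distributions (both contribute in 2-u steps):
  M: 0.26873856×0.5230 = 0.140550
  M+2: 0.26873856×0.4770 + 0.49932288×0.5230 = 0.389334
  M+4: 0.49932288×0.4770 + 0.23193856×0.5230 = 0.359481
  M+6: 0.23193856×0.4770 = 0.110635
Scale to base peak (0.389334) = 100: 36.10 : 100.00 : 92.33 : 28.42

36.10 : 100.00 : 92.33 : 28.42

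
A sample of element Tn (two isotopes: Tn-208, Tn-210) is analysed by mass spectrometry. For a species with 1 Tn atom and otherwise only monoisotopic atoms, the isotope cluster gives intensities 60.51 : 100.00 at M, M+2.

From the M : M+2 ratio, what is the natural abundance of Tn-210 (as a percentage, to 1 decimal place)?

62.3%

Write p for the Tn-208 fraction. I(M+2)/I(M) = [C(1,1)·p^0·(1−p)] / p^1 = 1·(1−p)/p = 100.00/60.51 = 1.6526
(1−p)/p = 1.6526/1 = 1.6526  ⇒  p = 1/(1 + 1.6526) = 0.3770
Tn-208: 37.7%, Tn-210: 62.3%.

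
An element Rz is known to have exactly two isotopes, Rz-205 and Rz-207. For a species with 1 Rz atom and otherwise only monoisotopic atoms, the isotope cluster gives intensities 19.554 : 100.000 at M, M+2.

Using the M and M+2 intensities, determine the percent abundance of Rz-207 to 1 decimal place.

If p is the fraction of Rz that is Rz-205, then I(M+2)/I(M) = [C(1,1)·p^0·(1−p)] / p^1 = 1·(1−p)/p = 100.000/19.554 = 5.1140
(1−p)/p = 5.1140/1 = 5.1140  ⇒  p = 1/(1 + 5.1140) = 0.1636
Rz-205: 16.4%, Rz-207: 83.6%.

83.6%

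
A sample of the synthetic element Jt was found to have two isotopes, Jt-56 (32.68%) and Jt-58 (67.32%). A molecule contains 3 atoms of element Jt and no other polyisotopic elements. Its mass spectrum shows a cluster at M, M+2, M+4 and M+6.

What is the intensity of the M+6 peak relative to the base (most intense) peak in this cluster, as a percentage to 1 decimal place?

Term probabilities: M 0.0349, M+2 0.2157, M+4 0.4443, M+6 0.3051. Base peak = M+4.
P(M+4) = C(3,2) × 0.3268^1 × 0.6732^2 = 3 × 0.3268 × 0.45319824 = 0.444316 (base)
P(M+6) = C(3,3) × 0.3268^0 × 0.6732^3 = 1 × 1.0000 × 0.30509306 = 0.305093
Relative intensity = 0.305093 / 0.444316 × 100 = 68.7

68.7%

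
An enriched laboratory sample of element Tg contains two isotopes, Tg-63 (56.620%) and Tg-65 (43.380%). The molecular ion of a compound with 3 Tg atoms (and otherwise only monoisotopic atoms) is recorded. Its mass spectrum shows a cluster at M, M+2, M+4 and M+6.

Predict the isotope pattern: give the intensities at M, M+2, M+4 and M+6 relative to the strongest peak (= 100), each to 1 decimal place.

43.5 : 100.0 : 76.6 : 19.6

Each Tg atom is independently Tg-63 (p = 0.56620) or Tg-65 (q = 0.43380); the cluster is the binomial expansion (p + q)^3.
P(M) = 0.56620^3 = 0.181514
P(M+2) = 3 × 0.56620^2 × 0.43380^1 = 0.417206
P(M+4) = 3 × 0.56620^1 × 0.43380^2 = 0.319647
P(M+6) = 0.43380^3 = 0.081634
The M+2 peak is largest (0.417206); scaling to 100 gives 43.5 : 100.0 : 76.6 : 19.6.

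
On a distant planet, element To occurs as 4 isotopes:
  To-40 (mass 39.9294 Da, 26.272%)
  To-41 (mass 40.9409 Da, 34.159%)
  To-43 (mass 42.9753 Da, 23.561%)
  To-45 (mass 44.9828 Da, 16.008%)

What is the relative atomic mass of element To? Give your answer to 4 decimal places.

41.8015 Da

Ar = Σ fᵢ·mᵢ = 0.26272 × 39.9294 + 0.34159 × 40.9409 + 0.23561 × 42.9753 + 0.16008 × 44.9828
= 10.49025 + 13.98500 + 10.12541 + 7.20085 = 41.80151 Da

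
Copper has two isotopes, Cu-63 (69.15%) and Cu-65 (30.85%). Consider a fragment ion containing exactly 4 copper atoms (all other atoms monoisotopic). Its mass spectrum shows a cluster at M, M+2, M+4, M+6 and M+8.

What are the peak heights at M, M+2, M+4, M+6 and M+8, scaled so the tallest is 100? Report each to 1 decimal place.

56.0 : 100.0 : 66.9 : 19.9 : 2.2

The 4 Cu atoms are independent, so intensities follow the terms of (0.6915 + 0.3085)^4.
P(M) = 0.6915^4 = 0.228649
P(M+2) = 4 × 0.6915^3 × 0.3085^1 = 0.408030
P(M+4) = 6 × 0.6915^2 × 0.3085^2 = 0.273052
P(M+6) = 4 × 0.6915^1 × 0.3085^3 = 0.081212
P(M+8) = 0.3085^4 = 0.009058
The M+2 peak is largest (0.408030); scaling to 100 gives 56.0 : 100.0 : 66.9 : 19.9 : 2.2.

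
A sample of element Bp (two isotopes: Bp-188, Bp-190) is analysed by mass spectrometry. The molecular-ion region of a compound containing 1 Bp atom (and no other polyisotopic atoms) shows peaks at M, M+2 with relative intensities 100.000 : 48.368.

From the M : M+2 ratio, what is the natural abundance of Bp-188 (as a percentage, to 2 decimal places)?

67.40%

Let p = fractional abundance of Bp-188. I(M+2)/I(M) = [C(1,1)·p^0·(1−p)] / p^1 = 1·(1−p)/p = 48.368/100.000 = 0.4837
(1−p)/p = 0.4837/1 = 0.4837  ⇒  p = 1/(1 + 0.4837) = 0.6740
Bp-188: 67.40%, Bp-190: 32.60%.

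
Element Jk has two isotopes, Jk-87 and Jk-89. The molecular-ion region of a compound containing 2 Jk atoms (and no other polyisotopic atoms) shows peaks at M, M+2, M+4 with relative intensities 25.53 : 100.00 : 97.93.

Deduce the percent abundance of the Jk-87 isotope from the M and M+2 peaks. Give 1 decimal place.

33.8%

If p is the fraction of Jk that is Jk-87, then I(M+2)/I(M) = [C(2,1)·p^1·(1−p)] / p^2 = 2·(1−p)/p = 100.00/25.53 = 3.9170
(1−p)/p = 3.9170/2 = 1.9585  ⇒  p = 1/(1 + 1.9585) = 0.3380
Jk-87: 33.8%, Jk-89: 66.2%.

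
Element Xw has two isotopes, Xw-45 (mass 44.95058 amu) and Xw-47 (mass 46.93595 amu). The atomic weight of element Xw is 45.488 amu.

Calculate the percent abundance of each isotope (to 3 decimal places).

Xw-45: 72.931%, Xw-47: 27.069%

With x = fraction of Xw-45 (so Xw-47 is 1 − x):
44.95058·x + 46.93595·(1 − x) = 45.488
(44.95058 − 46.93595)·x = 45.488 − 46.93595
x = -1.44795 / -1.98537 = 0.72931 → 72.931% Xw-45, 27.069% Xw-47.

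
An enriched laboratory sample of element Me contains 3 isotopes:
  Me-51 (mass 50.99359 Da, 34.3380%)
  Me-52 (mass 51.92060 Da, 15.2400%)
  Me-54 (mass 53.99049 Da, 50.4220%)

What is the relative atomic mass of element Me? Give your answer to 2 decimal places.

Ar = Σ fᵢ·mᵢ = 0.343380 × 50.99359 + 0.152400 × 51.92060 + 0.504220 × 53.99049
= 17.510179 + 7.912699 + 27.223085 = 52.645963 Da

52.65 Da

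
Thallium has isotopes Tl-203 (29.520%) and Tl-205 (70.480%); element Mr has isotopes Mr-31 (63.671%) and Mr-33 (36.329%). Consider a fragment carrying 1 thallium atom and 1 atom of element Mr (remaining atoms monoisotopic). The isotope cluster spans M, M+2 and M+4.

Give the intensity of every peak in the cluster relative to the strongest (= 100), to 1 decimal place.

Thallium pattern (n=1): 0.2952 : 0.7048
Element Mr pattern (n=1): 0.63671 : 0.36329
Convolve the two distributions (both contribute in 2-u steps):
  M: 0.2952×0.63671 = 0.187957
  M+2: 0.2952×0.36329 + 0.7048×0.63671 = 0.555996
  M+4: 0.7048×0.36329 = 0.256047
Scale to base peak (0.555996) = 100: 33.8 : 100.0 : 46.1

33.8 : 100.0 : 46.1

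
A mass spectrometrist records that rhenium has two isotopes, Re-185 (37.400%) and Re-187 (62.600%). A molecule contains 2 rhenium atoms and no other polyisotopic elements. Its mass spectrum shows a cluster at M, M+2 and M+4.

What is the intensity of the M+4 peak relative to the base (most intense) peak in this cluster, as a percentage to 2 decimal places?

Term probabilities: M 0.1399, M+2 0.4682, M+4 0.3919. Base peak = M+2.
P(M+2) = C(2,1) × 0.37400^1 × 0.62600^1 = 2 × 0.3740 × 0.6260 = 0.468248 (base)
P(M+4) = C(2,2) × 0.37400^0 × 0.62600^2 = 1 × 1.0000 × 0.391876 = 0.391876
Relative intensity = 0.391876 / 0.468248 × 100 = 83.69

83.69%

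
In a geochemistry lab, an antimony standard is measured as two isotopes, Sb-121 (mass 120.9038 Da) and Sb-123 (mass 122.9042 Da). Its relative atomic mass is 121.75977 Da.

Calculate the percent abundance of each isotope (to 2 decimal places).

Writing the weighted mean with unknown fraction x of Sb-121:
120.9038·x + 122.9042·(1 − x) = 121.75977
(120.9038 − 122.9042)·x = 121.75977 − 122.9042
x = -1.14443 / -2.0004 = 0.57210 → 57.21% Sb-121, 42.79% Sb-123.

Sb-121: 57.21%, Sb-123: 42.79%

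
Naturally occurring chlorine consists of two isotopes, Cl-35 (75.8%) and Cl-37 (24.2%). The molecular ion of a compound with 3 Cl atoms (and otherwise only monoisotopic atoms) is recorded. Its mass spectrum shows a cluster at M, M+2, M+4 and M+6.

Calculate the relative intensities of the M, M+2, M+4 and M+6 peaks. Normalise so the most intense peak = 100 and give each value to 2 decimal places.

100.00 : 95.78 : 30.58 : 3.25

Expanding (0.758 + 0.242)^3:
P(M) = 0.758^3 = 0.435520
P(M+2) = 3 × 0.758^2 × 0.242^1 = 0.417133
P(M+4) = 3 × 0.758^1 × 0.242^2 = 0.133175
P(M+6) = 0.242^3 = 0.014172
The M peak is largest (0.435520); scaling to 100 gives 100.00 : 95.78 : 30.58 : 3.25.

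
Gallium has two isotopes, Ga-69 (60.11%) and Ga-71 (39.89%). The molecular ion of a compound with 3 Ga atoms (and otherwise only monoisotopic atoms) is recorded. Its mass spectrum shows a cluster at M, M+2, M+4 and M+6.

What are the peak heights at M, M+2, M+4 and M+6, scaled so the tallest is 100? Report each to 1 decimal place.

50.2 : 100.0 : 66.4 : 14.7

Expanding (0.6011 + 0.3989)^3:
P(M) = 0.6011^3 = 0.217190
P(M+2) = 3 × 0.6011^2 × 0.3989^1 = 0.432393
P(M+4) = 3 × 0.6011^1 × 0.3989^2 = 0.286943
P(M+6) = 0.3989^3 = 0.063473
The M+2 peak is largest (0.432393); scaling to 100 gives 50.2 : 100.0 : 66.4 : 14.7.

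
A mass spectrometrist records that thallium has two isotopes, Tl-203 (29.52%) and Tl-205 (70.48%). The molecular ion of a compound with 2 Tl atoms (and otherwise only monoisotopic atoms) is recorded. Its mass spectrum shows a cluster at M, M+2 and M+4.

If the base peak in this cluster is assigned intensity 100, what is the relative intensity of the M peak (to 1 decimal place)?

17.5

(0.2952 + 0.7048)^2 gives M 0.0871, M+2 0.4161, M+4 0.4967; the largest is M+4.
P(M+4) = C(2,2) × 0.2952^0 × 0.7048^2 = 1 × 1.0000 × 0.49674304 = 0.496743 (base)
P(M) = C(2,0) × 0.2952^2 × 0.7048^0 = 1 × 0.08714304 × 1.0000 = 0.087143
Relative intensity = 0.087143 / 0.496743 × 100 = 17.5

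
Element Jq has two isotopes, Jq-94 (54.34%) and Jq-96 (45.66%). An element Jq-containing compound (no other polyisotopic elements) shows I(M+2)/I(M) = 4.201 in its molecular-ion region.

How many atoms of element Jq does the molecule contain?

5

The M+2/M ratio from n Jq atoms is n · q/p = n · 0.4566/0.5434.
n = 4.201 × 0.5434/0.4566 = 5.00 ≈ 5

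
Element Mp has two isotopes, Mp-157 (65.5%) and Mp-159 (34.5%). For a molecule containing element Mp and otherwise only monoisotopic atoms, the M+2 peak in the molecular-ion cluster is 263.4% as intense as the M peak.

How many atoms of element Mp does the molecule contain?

For n independent Mp atoms, I(M+2)/I(M) = n · (abundance Mp-159) / (abundance Mp-157) = n · 0.345/0.655.
n = 2.634 × 0.655/0.345 = 5.00 ≈ 5

5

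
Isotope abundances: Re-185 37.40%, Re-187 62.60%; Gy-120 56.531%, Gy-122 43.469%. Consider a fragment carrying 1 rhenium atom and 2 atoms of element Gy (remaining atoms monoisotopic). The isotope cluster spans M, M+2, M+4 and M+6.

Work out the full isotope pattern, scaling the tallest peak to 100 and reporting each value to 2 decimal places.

31.14 : 100.00 : 98.56 : 30.81

Rhenium pattern (n=1): 0.3740 : 0.6260
Element Gy pattern (n=2): 0.3195754 : 0.49146921 : 0.1889554
Convolve the two distributions (both contribute in 2-u steps):
  M: 0.3740×0.3195754 = 0.119521
  M+2: 0.3740×0.49146921 + 0.6260×0.3195754 = 0.383864
  M+4: 0.3740×0.1889554 + 0.6260×0.49146921 = 0.378329
  M+6: 0.6260×0.1889554 = 0.118286
Scale to base peak (0.383864) = 100: 31.14 : 100.00 : 98.56 : 30.81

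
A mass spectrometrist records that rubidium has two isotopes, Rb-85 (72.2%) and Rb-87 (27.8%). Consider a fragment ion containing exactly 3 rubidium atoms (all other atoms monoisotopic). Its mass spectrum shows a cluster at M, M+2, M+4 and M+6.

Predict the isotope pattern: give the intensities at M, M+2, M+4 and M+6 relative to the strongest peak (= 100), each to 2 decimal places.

Expanding (0.722 + 0.278)^3:
P(M) = 0.722^3 = 0.376367
P(M+2) = 3 × 0.722^2 × 0.278^1 = 0.434751
P(M+4) = 3 × 0.722^1 × 0.278^2 = 0.167397
P(M+6) = 0.278^3 = 0.021485
The M+2 peak is largest (0.434751); scaling to 100 gives 86.57 : 100.00 : 38.50 : 4.94.

86.57 : 100.00 : 38.50 : 4.94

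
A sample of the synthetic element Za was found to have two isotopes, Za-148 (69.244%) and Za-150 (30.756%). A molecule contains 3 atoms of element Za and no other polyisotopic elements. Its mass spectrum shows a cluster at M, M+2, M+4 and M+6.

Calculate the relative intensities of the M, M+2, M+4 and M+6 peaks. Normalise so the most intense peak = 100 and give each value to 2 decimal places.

Expanding (0.69244 + 0.30756)^3:
P(M) = 0.69244^3 = 0.332006
P(M+2) = 3 × 0.69244^2 × 0.30756^1 = 0.442400
P(M+4) = 3 × 0.69244^1 × 0.30756^2 = 0.196500
P(M+6) = 0.30756^3 = 0.029093
The M+2 peak is largest (0.442400); scaling to 100 gives 75.05 : 100.00 : 44.42 : 6.58.

75.05 : 100.00 : 44.42 : 6.58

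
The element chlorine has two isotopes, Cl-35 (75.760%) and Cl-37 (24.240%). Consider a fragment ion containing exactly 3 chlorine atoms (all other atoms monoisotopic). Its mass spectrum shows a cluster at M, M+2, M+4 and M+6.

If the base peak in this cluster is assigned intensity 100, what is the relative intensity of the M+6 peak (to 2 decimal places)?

3.28

(0.75760 + 0.24240)^3 gives M 0.4348, M+2 0.4174, M+4 0.1335, M+6 0.0142; the largest is M.
P(M) = C(3,0) × 0.75760^3 × 0.24240^0 = 1 × 0.4348304 × 1.0000 = 0.434830 (base)
P(M+6) = C(3,3) × 0.75760^0 × 0.24240^3 = 1 × 1.0000 × 0.01424288 = 0.014243
Relative intensity = 0.014243 / 0.434830 × 100 = 3.28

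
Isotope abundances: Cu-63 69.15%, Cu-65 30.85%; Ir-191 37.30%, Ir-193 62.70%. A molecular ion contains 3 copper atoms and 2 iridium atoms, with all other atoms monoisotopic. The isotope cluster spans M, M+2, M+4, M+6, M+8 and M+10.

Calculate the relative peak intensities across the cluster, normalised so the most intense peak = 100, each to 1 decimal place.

Copper pattern (n=3): 0.33065611 : 0.44254842 : 0.19743483 : 0.02936064
Iridium pattern (n=2): 0.139129 : 0.467742 : 0.393129
Convolve the two distributions (both contribute in 2-u steps):
  M: 0.33065611×0.139129 = 0.046004
  M+2: 0.33065611×0.467742 + 0.44254842×0.139129 = 0.216233
  M+4: 0.33065611×0.393129 + 0.44254842×0.467742 + 0.19743483×0.139129 = 0.364458
  M+6: 0.44254842×0.393129 + 0.19743483×0.467742 + 0.02936064×0.139129 = 0.270412
  M+8: 0.19743483×0.393129 + 0.02936064×0.467742 = 0.091351
  M+10: 0.02936064×0.393129 = 0.011543
Scale to base peak (0.364458) = 100: 12.6 : 59.3 : 100.0 : 74.2 : 25.1 : 3.2

12.6 : 59.3 : 100.0 : 74.2 : 25.1 : 3.2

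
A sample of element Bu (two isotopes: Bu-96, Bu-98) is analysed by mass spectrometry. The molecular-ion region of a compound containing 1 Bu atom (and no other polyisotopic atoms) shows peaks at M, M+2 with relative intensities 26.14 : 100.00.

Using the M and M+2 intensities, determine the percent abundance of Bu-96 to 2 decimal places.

20.72%

If p is the fraction of Bu that is Bu-96, then I(M+2)/I(M) = [C(1,1)·p^0·(1−p)] / p^1 = 1·(1−p)/p = 100.00/26.14 = 3.8256
(1−p)/p = 3.8256/1 = 3.8256  ⇒  p = 1/(1 + 3.8256) = 0.2072
Bu-96: 20.72%, Bu-98: 79.28%.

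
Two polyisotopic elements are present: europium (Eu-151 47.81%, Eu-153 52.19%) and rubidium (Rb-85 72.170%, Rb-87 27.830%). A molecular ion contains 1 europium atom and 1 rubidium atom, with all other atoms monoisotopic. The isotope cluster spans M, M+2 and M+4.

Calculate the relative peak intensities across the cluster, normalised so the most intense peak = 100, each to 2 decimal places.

67.69 : 100.00 : 28.50

Europium pattern (n=1): 0.4781 : 0.5219
Rubidium pattern (n=1): 0.7217 : 0.2783
Convolve the two distributions (both contribute in 2-u steps):
  M: 0.4781×0.7217 = 0.345045
  M+2: 0.4781×0.2783 + 0.5219×0.7217 = 0.509710
  M+4: 0.5219×0.2783 = 0.145245
Scale to base peak (0.509710) = 100: 67.69 : 100.00 : 28.50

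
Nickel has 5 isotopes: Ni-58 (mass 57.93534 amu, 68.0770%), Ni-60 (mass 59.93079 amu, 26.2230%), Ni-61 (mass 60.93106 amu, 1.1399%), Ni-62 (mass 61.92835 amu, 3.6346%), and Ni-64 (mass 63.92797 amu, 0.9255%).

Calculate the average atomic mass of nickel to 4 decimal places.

58.6933 amu

Weight each isotope mass by its fractional abundance: 0.680770 × 57.93534 + 0.262230 × 59.93079 + 0.011399 × 60.93106 + 0.036346 × 61.92835 + 0.009255 × 63.92797
= 39.440641 + 15.715651 + 0.694553 + 2.250848 + 0.591653 = 58.693346 amu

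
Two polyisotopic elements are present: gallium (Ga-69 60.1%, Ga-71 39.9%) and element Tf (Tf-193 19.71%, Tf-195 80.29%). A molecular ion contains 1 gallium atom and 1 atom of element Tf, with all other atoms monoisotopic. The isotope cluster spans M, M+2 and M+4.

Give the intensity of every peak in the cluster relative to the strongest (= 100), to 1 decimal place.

Gallium pattern (n=1): 0.6010 : 0.3990
Element Tf pattern (n=1): 0.1971 : 0.8029
Convolve the two distributions (both contribute in 2-u steps):
  M: 0.6010×0.1971 = 0.118457
  M+2: 0.6010×0.8029 + 0.3990×0.1971 = 0.561186
  M+4: 0.3990×0.8029 = 0.320357
Scale to base peak (0.561186) = 100: 21.1 : 100.0 : 57.1

21.1 : 100.0 : 57.1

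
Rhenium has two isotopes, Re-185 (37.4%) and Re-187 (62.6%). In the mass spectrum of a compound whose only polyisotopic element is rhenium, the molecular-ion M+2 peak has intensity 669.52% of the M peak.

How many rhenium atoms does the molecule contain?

The M+2/M ratio from n Re atoms is n · q/p = n · 0.626/0.374.
n = 6.6952 × 0.374/0.626 = 4.00 ≈ 4

4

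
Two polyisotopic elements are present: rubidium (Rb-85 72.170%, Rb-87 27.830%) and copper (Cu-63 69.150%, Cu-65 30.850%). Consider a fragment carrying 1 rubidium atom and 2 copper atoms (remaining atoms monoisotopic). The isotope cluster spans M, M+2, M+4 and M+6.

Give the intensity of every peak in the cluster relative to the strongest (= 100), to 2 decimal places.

Rubidium pattern (n=1): 0.7217 : 0.2783
Copper pattern (n=2): 0.47817225 : 0.4266555 : 0.09517225
Convolve the two distributions (both contribute in 2-u steps):
  M: 0.7217×0.47817225 = 0.345097
  M+2: 0.7217×0.4266555 + 0.2783×0.47817225 = 0.440993
  M+4: 0.7217×0.09517225 + 0.2783×0.4266555 = 0.187424
  M+6: 0.2783×0.09517225 = 0.026486
Scale to base peak (0.440993) = 100: 78.25 : 100.00 : 42.50 : 6.01

78.25 : 100.00 : 42.50 : 6.01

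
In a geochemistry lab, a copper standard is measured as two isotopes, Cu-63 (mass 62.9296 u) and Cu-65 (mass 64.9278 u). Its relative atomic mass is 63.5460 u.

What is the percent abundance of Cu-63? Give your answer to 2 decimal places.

Writing the weighted mean with unknown fraction x of Cu-63:
62.9296·x + 64.9278·(1 − x) = 63.5460
(62.9296 − 64.9278)·x = 63.5460 − 64.9278
x = -1.3818 / -1.9982 = 0.69152 → 69.15% Cu-63, 30.85% Cu-65.

69.15%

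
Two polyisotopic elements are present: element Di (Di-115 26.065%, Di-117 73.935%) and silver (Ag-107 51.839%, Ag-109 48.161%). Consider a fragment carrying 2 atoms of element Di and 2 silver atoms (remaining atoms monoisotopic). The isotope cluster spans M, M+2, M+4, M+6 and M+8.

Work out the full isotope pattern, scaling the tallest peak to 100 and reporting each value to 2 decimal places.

Element Di pattern (n=2): 0.06793842 : 0.38542315 : 0.54663842
Silver pattern (n=2): 0.26872819 : 0.49932362 : 0.23194819
Convolve the two distributions (both contribute in 2-u steps):
  M: 0.06793842×0.26872819 = 0.018257
  M+2: 0.06793842×0.49932362 + 0.38542315×0.26872819 = 0.137497
  M+4: 0.06793842×0.23194819 + 0.38542315×0.49932362 + 0.54663842×0.26872819 = 0.355106
  M+6: 0.38542315×0.23194819 + 0.54663842×0.49932362 = 0.362348
  M+8: 0.54663842×0.23194819 = 0.126792
Scale to base peak (0.362348) = 100: 5.04 : 37.95 : 98.00 : 100.00 : 34.99

5.04 : 37.95 : 98.00 : 100.00 : 34.99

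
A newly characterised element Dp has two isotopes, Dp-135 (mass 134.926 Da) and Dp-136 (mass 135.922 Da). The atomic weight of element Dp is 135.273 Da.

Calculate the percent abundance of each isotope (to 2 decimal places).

Dp-135: 65.16%, Dp-136: 34.84%

Writing the weighted mean with unknown fraction x of Dp-135:
134.926·x + 135.922·(1 − x) = 135.273
(134.926 − 135.922)·x = 135.273 − 135.922
x = -0.649 / -0.996 = 0.65161 → 65.16% Dp-135, 34.84% Dp-136.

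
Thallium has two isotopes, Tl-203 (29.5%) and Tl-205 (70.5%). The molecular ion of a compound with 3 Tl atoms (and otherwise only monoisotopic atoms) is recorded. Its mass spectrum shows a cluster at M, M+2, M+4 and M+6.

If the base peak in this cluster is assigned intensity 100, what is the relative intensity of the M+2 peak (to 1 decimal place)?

41.8

Binomial terms of (0.295 + 0.705)^3: M 0.0257, M+2 0.1841, M+4 0.4399, M+6 0.3504 → M+4 is the base peak.
P(M+4) = C(3,2) × 0.295^1 × 0.705^2 = 3 × 0.2950 × 0.497025 = 0.439867 (base)
P(M+2) = C(3,1) × 0.295^2 × 0.705^1 = 3 × 0.087025 × 0.7050 = 0.184058
Relative intensity = 0.184058 / 0.439867 × 100 = 41.8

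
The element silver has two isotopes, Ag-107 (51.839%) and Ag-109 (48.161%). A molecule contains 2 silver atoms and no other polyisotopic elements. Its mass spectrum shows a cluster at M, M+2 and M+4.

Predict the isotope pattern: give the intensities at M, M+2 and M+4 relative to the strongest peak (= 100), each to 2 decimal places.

53.82 : 100.00 : 46.45

The 2 Ag atoms are independent, so intensities follow the terms of (0.51839 + 0.48161)^2.
P(M) = 0.51839^2 = 0.268728
P(M+2) = 2 × 0.51839^1 × 0.48161^1 = 0.499324
P(M+4) = 0.48161^2 = 0.231948
The M+2 peak is largest (0.499324); scaling to 100 gives 53.82 : 100.00 : 46.45.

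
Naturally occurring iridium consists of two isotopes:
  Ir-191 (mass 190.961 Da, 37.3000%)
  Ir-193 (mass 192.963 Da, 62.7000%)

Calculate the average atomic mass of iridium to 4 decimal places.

Weight each isotope mass by its fractional abundance: 0.373000 × 190.961 + 0.627000 × 192.963
= 71.22845 + 120.98780 = 192.21625 Da

192.2163 Da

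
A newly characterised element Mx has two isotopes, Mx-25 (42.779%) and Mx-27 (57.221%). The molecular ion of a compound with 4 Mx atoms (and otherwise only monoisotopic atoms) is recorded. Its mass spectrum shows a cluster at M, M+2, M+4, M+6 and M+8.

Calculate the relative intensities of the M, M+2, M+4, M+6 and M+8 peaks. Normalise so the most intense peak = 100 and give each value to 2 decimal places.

9.32 : 49.84 : 100.00 : 89.17 : 29.82

Expanding (0.42779 + 0.57221)^4:
P(M) = 0.42779^4 = 0.033491
P(M+2) = 4 × 0.42779^3 × 0.57221^1 = 0.179187
P(M+4) = 6 × 0.42779^2 × 0.57221^2 = 0.359520
P(M+6) = 4 × 0.42779^1 × 0.57221^3 = 0.320595
P(M+8) = 0.57221^4 = 0.107207
The M+4 peak is largest (0.359520); scaling to 100 gives 9.32 : 49.84 : 100.00 : 89.17 : 29.82.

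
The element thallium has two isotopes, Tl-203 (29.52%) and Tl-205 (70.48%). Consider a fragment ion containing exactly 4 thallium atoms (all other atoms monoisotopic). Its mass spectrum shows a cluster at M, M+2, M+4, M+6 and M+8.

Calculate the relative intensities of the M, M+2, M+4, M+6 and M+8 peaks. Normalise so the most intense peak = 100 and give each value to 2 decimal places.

The 4 Tl atoms are independent, so intensities follow the terms of (0.2952 + 0.7048)^4.
P(M) = 0.2952^4 = 0.007594
P(M+2) = 4 × 0.2952^3 × 0.7048^1 = 0.072523
P(M+4) = 6 × 0.2952^2 × 0.7048^2 = 0.259726
P(M+6) = 4 × 0.2952^1 × 0.7048^3 = 0.413403
P(M+8) = 0.7048^4 = 0.246754
The M+6 peak is largest (0.413403); scaling to 100 gives 1.84 : 17.54 : 62.83 : 100.00 : 59.69.

1.84 : 17.54 : 62.83 : 100.00 : 59.69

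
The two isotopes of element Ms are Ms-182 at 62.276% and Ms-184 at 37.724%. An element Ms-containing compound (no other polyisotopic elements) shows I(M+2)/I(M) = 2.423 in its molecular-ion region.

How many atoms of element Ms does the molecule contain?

4

The M+2/M ratio from n Ms atoms is n · q/p = n · 0.37724/0.62276.
n = 2.423 × 0.62276/0.37724 = 4.00 ≈ 4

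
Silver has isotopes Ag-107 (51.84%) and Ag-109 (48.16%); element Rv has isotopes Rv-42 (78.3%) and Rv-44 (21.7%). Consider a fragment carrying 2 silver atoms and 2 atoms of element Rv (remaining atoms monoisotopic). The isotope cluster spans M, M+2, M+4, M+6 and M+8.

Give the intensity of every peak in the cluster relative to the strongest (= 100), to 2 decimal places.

41.45 : 100.00 : 81.65 : 25.75 : 2.75

Silver pattern (n=2): 0.26873856 : 0.49932288 : 0.23193856
Element Rv pattern (n=2): 0.613089 : 0.339822 : 0.047089
Convolve the two distributions (both contribute in 2-u steps):
  M: 0.26873856×0.613089 = 0.164761
  M+2: 0.26873856×0.339822 + 0.49932288×0.613089 = 0.397453
  M+4: 0.26873856×0.047089 + 0.49932288×0.339822 + 0.23193856×0.613089 = 0.324535
  M+6: 0.49932288×0.047089 + 0.23193856×0.339822 = 0.102330
  M+8: 0.23193856×0.047089 = 0.010922
Scale to base peak (0.397453) = 100: 41.45 : 100.00 : 81.65 : 25.75 : 2.75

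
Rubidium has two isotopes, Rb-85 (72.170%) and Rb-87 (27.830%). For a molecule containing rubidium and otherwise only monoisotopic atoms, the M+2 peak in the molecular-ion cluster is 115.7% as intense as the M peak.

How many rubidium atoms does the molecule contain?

For n independent Rb atoms, I(M+2)/I(M) = n · (abundance Rb-87) / (abundance Rb-85) = n · 0.27830/0.72170.
n = 1.157 × 0.72170/0.27830 = 3.00 ≈ 3

3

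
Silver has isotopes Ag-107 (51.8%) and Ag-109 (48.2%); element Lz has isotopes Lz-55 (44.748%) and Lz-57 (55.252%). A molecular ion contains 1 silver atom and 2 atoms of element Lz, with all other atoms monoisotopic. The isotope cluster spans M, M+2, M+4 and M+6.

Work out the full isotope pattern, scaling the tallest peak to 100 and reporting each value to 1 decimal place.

Silver pattern (n=1): 0.5180 : 0.4820
Element Lz pattern (n=2): 0.20023835 : 0.4944833 : 0.30527835
Convolve the two distributions (both contribute in 2-u steps):
  M: 0.5180×0.20023835 = 0.103723
  M+2: 0.5180×0.4944833 + 0.4820×0.20023835 = 0.352657
  M+4: 0.5180×0.30527835 + 0.4820×0.4944833 = 0.396475
  M+6: 0.4820×0.30527835 = 0.147144
Scale to base peak (0.396475) = 100: 26.2 : 88.9 : 100.0 : 37.1

26.2 : 88.9 : 100.0 : 37.1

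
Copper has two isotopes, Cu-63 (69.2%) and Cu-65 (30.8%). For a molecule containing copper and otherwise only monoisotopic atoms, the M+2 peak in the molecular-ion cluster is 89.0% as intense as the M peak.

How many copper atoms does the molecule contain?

The M+2/M ratio from n Cu atoms is n · q/p = n · 0.308/0.692.
n = 0.890 × 0.692/0.308 = 2.00 ≈ 2

2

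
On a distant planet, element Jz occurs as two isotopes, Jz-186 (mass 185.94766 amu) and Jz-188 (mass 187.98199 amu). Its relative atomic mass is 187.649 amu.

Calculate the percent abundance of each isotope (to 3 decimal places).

Jz-186: 16.369%, Jz-188: 83.631%

Writing the weighted mean with unknown fraction x of Jz-186:
185.94766·x + 187.98199·(1 − x) = 187.649
(185.94766 − 187.98199)·x = 187.649 − 187.98199
x = -0.33299 / -2.03433 = 0.16369 → 16.369% Jz-186, 83.631% Jz-188.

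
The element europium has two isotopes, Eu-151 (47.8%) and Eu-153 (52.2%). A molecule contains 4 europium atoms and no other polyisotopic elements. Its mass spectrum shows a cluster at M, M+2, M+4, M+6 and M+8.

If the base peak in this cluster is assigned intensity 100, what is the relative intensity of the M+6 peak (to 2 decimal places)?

72.80

Binomial terms of (0.478 + 0.522)^4: M 0.0522, M+2 0.2280, M+4 0.3735, M+6 0.2720, M+8 0.0742 → M+4 is the base peak.
P(M+4) = C(4,2) × 0.478^2 × 0.522^2 = 6 × 0.228484 × 0.272484 = 0.373549 (base)
P(M+6) = C(4,3) × 0.478^1 × 0.522^3 = 4 × 0.4780 × 0.14223665 = 0.271956
Relative intensity = 0.271956 / 0.373549 × 100 = 72.80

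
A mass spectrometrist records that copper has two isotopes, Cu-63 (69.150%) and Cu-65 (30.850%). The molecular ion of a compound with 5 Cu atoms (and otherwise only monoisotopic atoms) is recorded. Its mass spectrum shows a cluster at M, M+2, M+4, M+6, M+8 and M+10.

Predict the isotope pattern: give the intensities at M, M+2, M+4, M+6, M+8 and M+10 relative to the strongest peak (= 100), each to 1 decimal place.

44.8 : 100.0 : 89.2 : 39.8 : 8.9 : 0.8

Each Cu atom is independently Cu-63 (p = 0.69150) or Cu-65 (q = 0.30850); the cluster is the binomial expansion (p + q)^5.
P(M) = 0.69150^5 = 0.158111
P(M+2) = 5 × 0.69150^4 × 0.30850^1 = 0.352691
P(M+4) = 10 × 0.69150^3 × 0.30850^2 = 0.314693
P(M+6) = 10 × 0.69150^2 × 0.30850^3 = 0.140394
P(M+8) = 5 × 0.69150^1 × 0.30850^4 = 0.031317
P(M+10) = 0.30850^5 = 0.002794
The M+2 peak is largest (0.352691); scaling to 100 gives 44.8 : 100.0 : 89.2 : 39.8 : 8.9 : 0.8.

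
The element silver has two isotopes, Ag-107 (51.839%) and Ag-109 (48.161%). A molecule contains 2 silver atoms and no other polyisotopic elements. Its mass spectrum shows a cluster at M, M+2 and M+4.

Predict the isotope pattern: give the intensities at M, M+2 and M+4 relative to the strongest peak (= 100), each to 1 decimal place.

Each Ag atom is independently Ag-107 (p = 0.51839) or Ag-109 (q = 0.48161); the cluster is the binomial expansion (p + q)^2.
P(M) = 0.51839^2 = 0.268728
P(M+2) = 2 × 0.51839^1 × 0.48161^1 = 0.499324
P(M+4) = 0.48161^2 = 0.231948
The M+2 peak is largest (0.499324); scaling to 100 gives 53.8 : 100.0 : 46.5.

53.8 : 100.0 : 46.5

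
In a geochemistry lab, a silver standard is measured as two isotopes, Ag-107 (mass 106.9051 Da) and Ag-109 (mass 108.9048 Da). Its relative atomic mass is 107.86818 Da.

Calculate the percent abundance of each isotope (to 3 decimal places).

Ag-107: 51.839%, Ag-109: 48.161%

Let x be the fractional abundance of Ag-107; then Ag-109 has abundance 1 − x.
106.9051·x + 108.9048·(1 − x) = 107.86818
(106.9051 − 108.9048)·x = 107.86818 − 108.9048
x = -1.03662 / -1.9997 = 0.51839 → 51.839% Ag-107, 48.161% Ag-109.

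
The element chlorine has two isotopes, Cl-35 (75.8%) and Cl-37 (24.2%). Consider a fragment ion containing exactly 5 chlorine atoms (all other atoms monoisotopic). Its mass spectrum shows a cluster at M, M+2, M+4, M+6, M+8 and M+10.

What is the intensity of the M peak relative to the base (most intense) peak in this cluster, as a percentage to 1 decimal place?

Term probabilities: M 0.2502, M+2 0.3994, M+4 0.2551, M+6 0.0814, M+8 0.0130, M+10 0.0008. Base peak = M+2.
P(M+2) = C(5,1) × 0.758^4 × 0.242^1 = 5 × 0.33012379 × 0.2420 = 0.399450 (base)
P(M) = C(5,0) × 0.758^5 × 0.242^0 = 1 × 0.25023383 × 1.0000 = 0.250234
Relative intensity = 0.250234 / 0.399450 × 100 = 62.6

62.6%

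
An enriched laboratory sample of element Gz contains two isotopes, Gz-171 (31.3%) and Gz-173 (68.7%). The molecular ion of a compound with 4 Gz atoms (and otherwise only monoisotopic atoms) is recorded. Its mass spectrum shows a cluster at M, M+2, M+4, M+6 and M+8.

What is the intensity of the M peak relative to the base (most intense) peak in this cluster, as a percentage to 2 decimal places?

2.36%

Term probabilities: M 0.0096, M+2 0.0843, M+4 0.2774, M+6 0.4060, M+8 0.2228. Base peak = M+6.
P(M+6) = C(4,3) × 0.313^1 × 0.687^3 = 4 × 0.3130 × 0.3242427 = 0.405952 (base)
P(M) = C(4,0) × 0.313^4 × 0.687^0 = 1 × 0.00959792 × 1.0000 = 0.009598
Relative intensity = 0.009598 / 0.405952 × 100 = 2.36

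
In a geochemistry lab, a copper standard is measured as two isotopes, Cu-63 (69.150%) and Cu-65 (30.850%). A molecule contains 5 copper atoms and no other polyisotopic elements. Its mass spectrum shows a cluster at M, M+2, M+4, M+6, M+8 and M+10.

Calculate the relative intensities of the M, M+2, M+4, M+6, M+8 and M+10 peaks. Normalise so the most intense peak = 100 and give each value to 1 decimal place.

44.8 : 100.0 : 89.2 : 39.8 : 8.9 : 0.8

Expanding (0.69150 + 0.30850)^5:
P(M) = 0.69150^5 = 0.158111
P(M+2) = 5 × 0.69150^4 × 0.30850^1 = 0.352691
P(M+4) = 10 × 0.69150^3 × 0.30850^2 = 0.314693
P(M+6) = 10 × 0.69150^2 × 0.30850^3 = 0.140394
P(M+8) = 5 × 0.69150^1 × 0.30850^4 = 0.031317
P(M+10) = 0.30850^5 = 0.002794
The M+2 peak is largest (0.352691); scaling to 100 gives 44.8 : 100.0 : 89.2 : 39.8 : 8.9 : 0.8.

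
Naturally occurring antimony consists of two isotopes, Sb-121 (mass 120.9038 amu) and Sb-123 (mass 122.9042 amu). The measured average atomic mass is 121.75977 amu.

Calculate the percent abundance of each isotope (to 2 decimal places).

Sb-121: 57.21%, Sb-123: 42.79%

With x = fraction of Sb-121 (so Sb-123 is 1 − x):
120.9038·x + 122.9042·(1 − x) = 121.75977
(120.9038 − 122.9042)·x = 121.75977 − 122.9042
x = -1.14443 / -2.0004 = 0.57210 → 57.21% Sb-121, 42.79% Sb-123.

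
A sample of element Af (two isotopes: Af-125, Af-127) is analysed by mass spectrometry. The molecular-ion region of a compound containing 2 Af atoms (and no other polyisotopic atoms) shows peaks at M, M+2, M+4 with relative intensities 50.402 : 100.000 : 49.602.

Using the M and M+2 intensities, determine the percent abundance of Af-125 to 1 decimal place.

50.2%

If p is the fraction of Af that is Af-125, then I(M+2)/I(M) = [C(2,1)·p^1·(1−p)] / p^2 = 2·(1−p)/p = 100.000/50.402 = 1.9840
(1−p)/p = 1.9840/2 = 0.9920  ⇒  p = 1/(1 + 0.9920) = 0.5020
Af-125: 50.2%, Af-127: 49.8%.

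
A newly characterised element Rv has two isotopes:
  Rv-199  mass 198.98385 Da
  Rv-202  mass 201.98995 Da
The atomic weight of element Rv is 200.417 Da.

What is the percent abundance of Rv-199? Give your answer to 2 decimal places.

52.33%

Let x be the fractional abundance of Rv-199; then Rv-202 has abundance 1 − x.
198.98385·x + 201.98995·(1 − x) = 200.417
(198.98385 − 201.98995)·x = 200.417 − 201.98995
x = -1.57295 / -3.00610 = 0.52325 → 52.33% Rv-199, 47.67% Rv-202.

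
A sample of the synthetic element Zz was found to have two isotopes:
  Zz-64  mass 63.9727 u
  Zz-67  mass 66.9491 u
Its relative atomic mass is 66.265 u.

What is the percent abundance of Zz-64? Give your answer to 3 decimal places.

Writing the weighted mean with unknown fraction x of Zz-64:
63.9727·x + 66.9491·(1 − x) = 66.265
(63.9727 − 66.9491)·x = 66.265 − 66.9491
x = -0.6841 / -2.9764 = 0.22984 → 22.984% Zz-64, 77.016% Zz-67.

22.984%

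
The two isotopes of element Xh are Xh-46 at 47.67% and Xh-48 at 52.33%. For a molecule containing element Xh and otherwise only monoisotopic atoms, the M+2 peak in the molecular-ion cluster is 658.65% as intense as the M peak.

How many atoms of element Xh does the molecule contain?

6

With n Xh atoms, P(M+2)/P(M) = C(n,1)·p^(n−1)q / p^n = n·q/p = n · 0.5233/0.4767.
n = 6.5865 × 0.4767/0.5233 = 6.00 ≈ 6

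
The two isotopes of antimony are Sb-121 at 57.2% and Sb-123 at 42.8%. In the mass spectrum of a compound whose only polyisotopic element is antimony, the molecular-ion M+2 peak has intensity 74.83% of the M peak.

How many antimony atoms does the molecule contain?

1

The M+2/M ratio from n Sb atoms is n · q/p = n · 0.428/0.572.
n = 0.7483 × 0.572/0.428 = 1.00 ≈ 1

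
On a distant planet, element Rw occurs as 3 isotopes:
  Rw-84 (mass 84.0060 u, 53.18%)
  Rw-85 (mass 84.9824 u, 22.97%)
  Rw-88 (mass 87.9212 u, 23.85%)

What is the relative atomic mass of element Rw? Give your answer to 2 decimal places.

85.16 u

Weight each isotope mass by its fractional abundance: 0.5318 × 84.0060 + 0.2297 × 84.9824 + 0.2385 × 87.9212
= 44.67439 + 19.52046 + 20.96921 = 85.16406 u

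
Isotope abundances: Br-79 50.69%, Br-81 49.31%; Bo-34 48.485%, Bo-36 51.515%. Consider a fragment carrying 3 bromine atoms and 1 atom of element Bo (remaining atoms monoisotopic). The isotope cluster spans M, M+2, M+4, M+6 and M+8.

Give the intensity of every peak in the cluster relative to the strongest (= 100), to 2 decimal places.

Bromine pattern (n=3): 0.13024674 : 0.3801026 : 0.36975457 : 0.11989609
Element Bo pattern (n=1): 0.48485 : 0.51515
Convolve the two distributions (both contribute in 2-u steps):
  M: 0.13024674×0.48485 = 0.063150
  M+2: 0.13024674×0.51515 + 0.3801026×0.48485 = 0.251389
  M+4: 0.3801026×0.51515 + 0.36975457×0.48485 = 0.375085
  M+6: 0.36975457×0.51515 + 0.11989609×0.48485 = 0.248611
  M+8: 0.11989609×0.51515 = 0.061764
Scale to base peak (0.375085) = 100: 16.84 : 67.02 : 100.00 : 66.28 : 16.47

16.84 : 67.02 : 100.00 : 66.28 : 16.47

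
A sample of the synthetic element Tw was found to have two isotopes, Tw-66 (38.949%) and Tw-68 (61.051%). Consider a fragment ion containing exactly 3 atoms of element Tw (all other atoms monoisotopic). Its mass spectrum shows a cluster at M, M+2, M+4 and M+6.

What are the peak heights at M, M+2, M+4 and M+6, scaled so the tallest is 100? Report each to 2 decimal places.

13.57 : 63.80 : 100.00 : 52.25

The 3 Tw atoms are independent, so intensities follow the terms of (0.38949 + 0.61051)^3.
P(M) = 0.38949^3 = 0.059087
P(M+2) = 3 × 0.38949^2 × 0.61051^1 = 0.277848
P(M+4) = 3 × 0.38949^1 × 0.61051^2 = 0.435515
P(M+6) = 0.61051^3 = 0.227551
The M+4 peak is largest (0.435515); scaling to 100 gives 13.57 : 63.80 : 100.00 : 52.25.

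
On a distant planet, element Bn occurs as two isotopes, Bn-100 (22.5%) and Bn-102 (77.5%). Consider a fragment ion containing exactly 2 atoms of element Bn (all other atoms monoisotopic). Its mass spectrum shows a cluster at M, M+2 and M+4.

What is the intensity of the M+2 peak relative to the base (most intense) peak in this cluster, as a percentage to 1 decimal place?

58.1%

Binomial terms of (0.225 + 0.775)^2: M 0.0506, M+2 0.3488, M+4 0.6006 → M+4 is the base peak.
P(M+4) = C(2,2) × 0.225^0 × 0.775^2 = 1 × 1.0000 × 0.600625 = 0.600625 (base)
P(M+2) = C(2,1) × 0.225^1 × 0.775^1 = 2 × 0.2250 × 0.7750 = 0.348750
Relative intensity = 0.348750 / 0.600625 × 100 = 58.1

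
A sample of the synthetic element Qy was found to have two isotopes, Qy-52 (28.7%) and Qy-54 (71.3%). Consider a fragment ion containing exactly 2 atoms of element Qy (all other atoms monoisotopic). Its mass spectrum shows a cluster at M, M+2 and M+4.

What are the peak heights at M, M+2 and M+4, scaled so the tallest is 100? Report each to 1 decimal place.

16.2 : 80.5 : 100.0

Each Qy atom is independently Qy-52 (p = 0.287) or Qy-54 (q = 0.713); the cluster is the binomial expansion (p + q)^2.
P(M) = 0.287^2 = 0.082369
P(M+2) = 2 × 0.287^1 × 0.713^1 = 0.409262
P(M+4) = 0.713^2 = 0.508369
The M+4 peak is largest (0.508369); scaling to 100 gives 16.2 : 80.5 : 100.0.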